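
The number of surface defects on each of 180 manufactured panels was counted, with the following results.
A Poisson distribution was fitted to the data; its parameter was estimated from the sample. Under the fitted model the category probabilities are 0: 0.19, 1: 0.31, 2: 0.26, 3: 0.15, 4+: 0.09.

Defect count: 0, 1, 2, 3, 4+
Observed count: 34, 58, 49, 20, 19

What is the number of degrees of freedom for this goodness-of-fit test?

3

There are k = 5 categories and 1 parameter estimated from the data, so df = 5 − 1 − 1 = 3.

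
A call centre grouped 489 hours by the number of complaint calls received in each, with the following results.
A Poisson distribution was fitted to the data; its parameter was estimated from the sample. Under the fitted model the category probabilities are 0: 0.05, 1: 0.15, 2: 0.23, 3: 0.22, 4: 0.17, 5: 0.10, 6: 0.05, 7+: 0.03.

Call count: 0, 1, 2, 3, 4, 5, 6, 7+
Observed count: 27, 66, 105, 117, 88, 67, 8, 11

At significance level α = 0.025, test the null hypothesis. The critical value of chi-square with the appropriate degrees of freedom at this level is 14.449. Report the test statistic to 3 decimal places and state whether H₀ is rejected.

21.294; reject

Expected counts E_i = n·p_i: 489×0.05 = 24.45, 489×0.15 = 73.35, 489×0.23 = 112.47, 489×0.22 = 107.58, 489×0.17 = 83.13, 489×0.10 = 48.9, 489×0.05 = 24.45, 489×0.03 = 14.67.
χ² = (27−24.45)²/24.45 + (66−73.35)²/73.35 + (105−112.47)²/112.47 + (117−107.58)²/107.58 + (88−83.13)²/83.13 + (67−48.9)²/48.9 + (8−24.45)²/24.45 + (11−14.67)²/14.67
   = 0.2660 + 0.7365 + 0.4961 + 0.8248 + 0.2853 + 6.6996 + 11.0676 + 0.9181
Sum = 21.294
df = 6. Since 21.294 > 14.449, we reject H₀.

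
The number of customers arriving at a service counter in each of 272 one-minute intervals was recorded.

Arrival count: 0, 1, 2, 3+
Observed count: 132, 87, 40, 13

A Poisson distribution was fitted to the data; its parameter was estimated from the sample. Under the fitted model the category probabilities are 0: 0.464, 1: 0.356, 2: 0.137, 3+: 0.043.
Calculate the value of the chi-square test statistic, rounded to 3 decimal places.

Expected counts E_i = n·p_i: 272×0.464 = 126.208, 272×0.356 = 96.832, 272×0.137 = 37.264, 272×0.043 = 11.696.
0: (132 − 126.208)²/126.208 = 33.547264/126.208 = 0.2658
1: (87 − 96.832)²/96.832 = 96.668224/96.832 = 0.9983
2: (40 − 37.264)²/37.264 = 7.485696/37.264 = 0.2009
3+: (13 − 11.696)²/11.696 = 1.700416/11.696 = 0.1454
Sum = 1.610

1.610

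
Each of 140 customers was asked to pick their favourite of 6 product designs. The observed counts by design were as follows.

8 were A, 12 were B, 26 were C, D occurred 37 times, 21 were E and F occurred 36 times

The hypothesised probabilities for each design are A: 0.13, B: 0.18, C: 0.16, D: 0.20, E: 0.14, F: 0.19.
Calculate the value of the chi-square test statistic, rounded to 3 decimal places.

19.524

Expected counts E_i = n·p_i: 140×0.13 = 18.2, 140×0.18 = 25.2, 140×0.16 = 22.4, 140×0.20 = 28, 140×0.14 = 19.6, 140×0.19 = 26.6.
χ² = (8−18.2)²/18.2 + (12−25.2)²/25.2 + (26−22.4)²/22.4 + (37−28)²/28 + (21−19.6)²/19.6 + (36−26.6)²/26.6
   = 5.7165 + 6.9143 + 0.5786 + 2.8929 + 0.1000 + 3.3218
Sum = 19.524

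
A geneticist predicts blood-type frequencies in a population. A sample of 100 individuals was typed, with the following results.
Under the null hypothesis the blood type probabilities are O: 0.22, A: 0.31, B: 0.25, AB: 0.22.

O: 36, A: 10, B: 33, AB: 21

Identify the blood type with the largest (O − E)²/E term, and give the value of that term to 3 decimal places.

A, 14.226

Expected counts E_i = n·p_i: 100×0.22 = 22, 100×0.31 = 31, 100×0.25 = 25, 100×0.22 = 22.
O: (36 − 22)²/22 = 196/22 = 8.9091
A: (10 − 31)²/31 = 441/31 = 14.2258
B: (33 − 25)²/25 = 64/25 = 2.5600
AB: (21 − 22)²/22 = 1/22 = 0.0455
The largest term is for A: 14.226.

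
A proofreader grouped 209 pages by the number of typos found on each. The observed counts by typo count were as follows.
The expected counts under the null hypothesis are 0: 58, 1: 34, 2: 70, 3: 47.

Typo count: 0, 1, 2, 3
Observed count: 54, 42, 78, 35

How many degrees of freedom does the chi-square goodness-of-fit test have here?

3

There are k = 4 categories and no parameters were estimated from the data, so df = 4 − 1 = 3.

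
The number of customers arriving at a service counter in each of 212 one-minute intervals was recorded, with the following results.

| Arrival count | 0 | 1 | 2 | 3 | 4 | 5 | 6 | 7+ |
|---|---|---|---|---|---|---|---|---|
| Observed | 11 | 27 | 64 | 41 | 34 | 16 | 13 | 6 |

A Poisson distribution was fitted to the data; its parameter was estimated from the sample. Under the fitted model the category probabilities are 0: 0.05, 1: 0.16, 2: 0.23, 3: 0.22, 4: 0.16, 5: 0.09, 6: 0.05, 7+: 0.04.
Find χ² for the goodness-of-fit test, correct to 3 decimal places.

8.638

Expected counts E_i = n·p_i: 212×0.05 = 10.6, 212×0.16 = 33.92, 212×0.23 = 48.76, 212×0.22 = 46.64, 212×0.16 = 33.92, 212×0.09 = 19.08, 212×0.05 = 10.6, 212×0.04 = 8.48.
0: (11 − 10.6)²/10.6 = 0.16/10.6 = 0.0151
1: (27 − 33.92)²/33.92 = 47.8864/33.92 = 1.4117
2: (64 − 48.76)²/48.76 = 232.2576/48.76 = 4.7633
3: (41 − 46.64)²/46.64 = 31.8096/46.64 = 0.6820
4: (34 − 33.92)²/33.92 = 0.0064/33.92 = 0.0002
5: (16 − 19.08)²/19.08 = 9.4864/19.08 = 0.4972
6: (13 − 10.6)²/10.6 = 5.76/10.6 = 0.5434
7+: (6 − 8.48)²/8.48 = 6.1504/8.48 = 0.7253
Sum = 8.638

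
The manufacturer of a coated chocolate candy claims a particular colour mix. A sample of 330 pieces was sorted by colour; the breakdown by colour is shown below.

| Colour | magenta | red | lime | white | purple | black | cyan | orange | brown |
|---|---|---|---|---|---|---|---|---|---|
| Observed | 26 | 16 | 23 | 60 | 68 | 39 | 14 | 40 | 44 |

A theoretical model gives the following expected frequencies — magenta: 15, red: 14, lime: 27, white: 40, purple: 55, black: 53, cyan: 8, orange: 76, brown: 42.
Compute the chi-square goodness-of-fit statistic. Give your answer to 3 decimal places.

47.364

χ² = (26−15)²/15 + (16−14)²/14 + (23−27)²/27 + (60−40)²/40 + (68−55)²/55 + (39−53)²/53 + (14−8)²/8 + (40−76)²/76 + (44−42)²/42
   = 8.0667 + 0.2857 + 0.5926 + 10.0000 + 3.0727 + 3.6981 + 4.5000 + 17.0526 + 0.0952
Sum = 47.364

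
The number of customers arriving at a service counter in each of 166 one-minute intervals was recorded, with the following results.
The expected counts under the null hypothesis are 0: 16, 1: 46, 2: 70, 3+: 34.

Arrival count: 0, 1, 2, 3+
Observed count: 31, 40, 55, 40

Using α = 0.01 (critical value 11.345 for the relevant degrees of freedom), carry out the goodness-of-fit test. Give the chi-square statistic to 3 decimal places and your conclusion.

19.118; reject

cat         O        E   (O−E)²/E
0          31       16    14.0625
1          40       46     0.7826
2          55       70     3.2143
3+         40       34     1.0588
Sum = 19.118
df = 3. Since 19.118 > 11.345, we reject H₀.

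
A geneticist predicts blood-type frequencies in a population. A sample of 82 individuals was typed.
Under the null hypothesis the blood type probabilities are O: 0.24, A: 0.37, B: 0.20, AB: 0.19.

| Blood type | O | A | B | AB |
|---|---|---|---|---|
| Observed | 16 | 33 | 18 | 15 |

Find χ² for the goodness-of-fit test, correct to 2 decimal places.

Expected counts E_i = n·p_i: 82×0.24 = 19.68, 82×0.37 = 30.34, 82×0.20 = 16.4, 82×0.19 = 15.58.
χ² = (16−19.68)²/19.68 + (33−30.34)²/30.34 + (18−16.4)²/16.4 + (15−15.58)²/15.58
   = 0.688 + 0.233 + 0.156 + 0.022
Sum = 1.10

1.10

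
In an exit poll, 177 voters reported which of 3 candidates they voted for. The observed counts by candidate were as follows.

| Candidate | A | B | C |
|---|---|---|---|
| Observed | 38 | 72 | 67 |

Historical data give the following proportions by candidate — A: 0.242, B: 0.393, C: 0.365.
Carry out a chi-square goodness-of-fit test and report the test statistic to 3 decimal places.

Expected counts E_i = n·p_i: 177×0.242 = 42.834, 177×0.393 = 69.561, 177×0.365 = 64.605.
cat         O        E   (O−E)²/E
A          38   42.834     0.5455
B          72   69.561     0.0855
C          67   64.605     0.0888
Sum = 0.720

0.720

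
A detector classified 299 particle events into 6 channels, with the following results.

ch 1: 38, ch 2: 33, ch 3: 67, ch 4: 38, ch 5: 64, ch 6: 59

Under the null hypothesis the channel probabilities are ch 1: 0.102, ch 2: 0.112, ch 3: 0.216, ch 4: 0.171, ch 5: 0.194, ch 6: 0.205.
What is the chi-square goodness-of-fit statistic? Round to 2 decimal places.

6.02

Expected counts E_i = n·p_i: 299×0.102 = 30.498, 299×0.112 = 33.488, 299×0.216 = 64.584, 299×0.171 = 51.129, 299×0.194 = 58.006, 299×0.205 = 61.295.
cat         O        E   (O−E)²/E
ch 1       38   30.498      1.845
ch 2       33   33.488      0.007
ch 3       67   64.584      0.090
ch 4       38   51.129      3.371
ch 5       64   58.006      0.619
ch 6       59   61.295      0.086
Sum = 6.02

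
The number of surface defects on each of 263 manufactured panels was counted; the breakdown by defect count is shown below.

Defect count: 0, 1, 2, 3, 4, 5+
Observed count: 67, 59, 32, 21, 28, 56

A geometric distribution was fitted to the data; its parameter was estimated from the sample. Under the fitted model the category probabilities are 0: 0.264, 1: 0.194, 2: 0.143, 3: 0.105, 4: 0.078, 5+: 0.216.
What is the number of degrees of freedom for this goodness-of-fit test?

There are k = 6 categories and 1 parameter estimated from the data, so df = 6 − 1 − 1 = 4.

4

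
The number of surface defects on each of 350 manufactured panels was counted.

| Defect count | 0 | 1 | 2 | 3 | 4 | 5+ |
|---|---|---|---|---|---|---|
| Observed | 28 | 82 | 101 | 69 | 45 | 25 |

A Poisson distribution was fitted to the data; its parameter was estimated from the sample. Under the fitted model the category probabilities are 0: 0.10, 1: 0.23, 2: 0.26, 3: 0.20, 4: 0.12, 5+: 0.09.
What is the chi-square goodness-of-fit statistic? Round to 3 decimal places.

Expected counts E_i = n·p_i: 350×0.10 = 35, 350×0.23 = 80.5, 350×0.26 = 91, 350×0.20 = 70, 350×0.12 = 42, 350×0.09 = 31.5.
χ² = (28−35)²/35 + (82−80.5)²/80.5 + (101−91)²/91 + (69−70)²/70 + (45−42)²/42 + (25−31.5)²/31.5
   = 1.4000 + 0.0280 + 1.0989 + 0.0143 + 0.2143 + 1.3413
Sum = 4.097

4.097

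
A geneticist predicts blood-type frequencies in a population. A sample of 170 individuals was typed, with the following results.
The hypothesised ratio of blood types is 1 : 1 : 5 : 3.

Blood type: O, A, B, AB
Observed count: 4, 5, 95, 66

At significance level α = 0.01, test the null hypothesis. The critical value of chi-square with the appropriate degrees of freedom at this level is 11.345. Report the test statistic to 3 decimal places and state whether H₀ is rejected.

24.000; reject

Ratio total = 10. Expected counts: 170×1/10 = 17, 170×1/10 = 17, 170×5/10 = 85, 170×3/10 = 51.
cat         O        E   (O−E)²/E
O           4       17     9.9412
A           5       17     8.4706
B          95       85     1.1765
AB         66       51     4.4118
Sum = 24.000
df = 3. Since 24.000 > 11.345, we reject H₀.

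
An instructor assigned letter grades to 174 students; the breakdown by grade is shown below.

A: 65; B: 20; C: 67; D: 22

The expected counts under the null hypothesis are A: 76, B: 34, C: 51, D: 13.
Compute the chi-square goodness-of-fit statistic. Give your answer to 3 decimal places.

χ² = (65−76)²/76 + (20−34)²/34 + (67−51)²/51 + (22−13)²/13
   = 1.5921 + 5.7647 + 5.0196 + 6.2308
Sum = 18.607

18.607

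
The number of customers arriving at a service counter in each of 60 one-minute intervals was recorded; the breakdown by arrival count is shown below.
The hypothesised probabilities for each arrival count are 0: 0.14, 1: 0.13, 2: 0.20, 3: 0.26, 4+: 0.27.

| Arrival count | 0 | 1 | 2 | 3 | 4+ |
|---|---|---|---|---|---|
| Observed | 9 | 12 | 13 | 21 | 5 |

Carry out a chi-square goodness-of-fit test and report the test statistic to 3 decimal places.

12.000

Expected counts E_i = n·p_i: 60×0.14 = 8.4, 60×0.13 = 7.8, 60×0.20 = 12, 60×0.26 = 15.6, 60×0.27 = 16.2.
0: (9 − 8.4)²/8.4 = 0.36/8.4 = 0.0429
1: (12 − 7.8)²/7.8 = 17.64/7.8 = 2.2615
2: (13 − 12)²/12 = 1/12 = 0.0833
3: (21 − 15.6)²/15.6 = 29.16/15.6 = 1.8692
4+: (5 − 16.2)²/16.2 = 125.44/16.2 = 7.7432
Sum = 12.000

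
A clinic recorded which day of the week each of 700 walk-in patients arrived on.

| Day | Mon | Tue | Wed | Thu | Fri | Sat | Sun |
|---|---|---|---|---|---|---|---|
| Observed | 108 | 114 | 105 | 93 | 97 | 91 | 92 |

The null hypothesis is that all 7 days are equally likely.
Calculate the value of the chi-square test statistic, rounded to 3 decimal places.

Under H₀ each category has probability 1/7, so each expected count is 700/7 = 100.
cat         O        E   (O−E)²/E
Mon       108      100     0.6400
Tue       114      100     1.9600
Wed       105      100     0.2500
Thu        93      100     0.4900
Fri        97      100     0.0900
Sat        91      100     0.8100
Sun        92      100     0.6400
Sum = 4.880

4.880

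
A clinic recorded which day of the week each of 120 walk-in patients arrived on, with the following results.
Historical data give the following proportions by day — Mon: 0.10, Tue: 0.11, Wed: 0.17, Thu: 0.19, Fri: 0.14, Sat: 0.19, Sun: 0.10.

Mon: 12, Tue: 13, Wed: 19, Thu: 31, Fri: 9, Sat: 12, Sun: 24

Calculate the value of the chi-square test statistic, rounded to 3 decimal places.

Expected counts E_i = n·p_i: 120×0.10 = 12, 120×0.11 = 13.2, 120×0.17 = 20.4, 120×0.19 = 22.8, 120×0.14 = 16.8, 120×0.19 = 22.8, 120×0.10 = 12.
Mon: (12 − 12)²/12 = 0/12 = 0.0000
Tue: (13 − 13.2)²/13.2 = 0.04/13.2 = 0.0030
Wed: (19 − 20.4)²/20.4 = 1.96/20.4 = 0.0961
Thu: (31 − 22.8)²/22.8 = 67.24/22.8 = 2.9491
Fri: (9 − 16.8)²/16.8 = 60.84/16.8 = 3.6214
Sat: (12 − 22.8)²/22.8 = 116.64/22.8 = 5.1158
Sun: (24 − 12)²/12 = 144/12 = 12.0000
Sum = 23.785

23.785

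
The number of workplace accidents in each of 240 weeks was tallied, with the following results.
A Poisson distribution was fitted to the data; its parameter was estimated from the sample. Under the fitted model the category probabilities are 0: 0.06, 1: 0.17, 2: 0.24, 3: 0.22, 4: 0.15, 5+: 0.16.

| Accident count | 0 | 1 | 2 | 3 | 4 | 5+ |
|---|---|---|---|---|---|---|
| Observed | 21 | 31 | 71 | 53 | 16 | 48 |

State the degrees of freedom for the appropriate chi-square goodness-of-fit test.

There are k = 6 categories and 1 parameter estimated from the data, so df = 6 − 1 − 1 = 4.

4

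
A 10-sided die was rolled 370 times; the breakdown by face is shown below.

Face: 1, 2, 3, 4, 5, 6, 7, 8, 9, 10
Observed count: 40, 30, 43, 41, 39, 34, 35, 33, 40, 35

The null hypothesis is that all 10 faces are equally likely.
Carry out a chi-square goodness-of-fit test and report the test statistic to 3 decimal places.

4.216

Expected count for each of the 10 categories: 370/10 = 37.
χ² = (40−37)²/37 + (30−37)²/37 + (43−37)²/37 + (41−37)²/37 + (39−37)²/37 + (34−37)²/37 + (35−37)²/37 + (33−37)²/37 + (40−37)²/37 + (35−37)²/37
   = 0.2432 + 1.3243 + 0.9730 + 0.4324 + 0.1081 + 0.2432 + 0.1081 + 0.4324 + 0.2432 + 0.1081
Sum = 4.216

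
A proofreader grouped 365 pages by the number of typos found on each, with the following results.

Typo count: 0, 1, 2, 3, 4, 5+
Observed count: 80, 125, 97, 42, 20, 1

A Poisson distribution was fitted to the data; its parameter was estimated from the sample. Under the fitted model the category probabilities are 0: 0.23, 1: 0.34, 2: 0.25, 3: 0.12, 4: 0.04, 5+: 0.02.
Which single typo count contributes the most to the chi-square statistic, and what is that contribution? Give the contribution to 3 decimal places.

Expected counts E_i = n·p_i: 365×0.23 = 83.95, 365×0.34 = 124.1, 365×0.25 = 91.25, 365×0.12 = 43.8, 365×0.04 = 14.6, 365×0.02 = 7.3.
cat         O        E   (O−E)²/E
0          80    83.95     0.1859
1         125    124.1     0.0065
2          97    91.25     0.3623
3          42     43.8     0.0740
4          20     14.6     1.9973
5+          1      7.3     5.4370
The largest term is for 5+: 5.437.

5+, 5.437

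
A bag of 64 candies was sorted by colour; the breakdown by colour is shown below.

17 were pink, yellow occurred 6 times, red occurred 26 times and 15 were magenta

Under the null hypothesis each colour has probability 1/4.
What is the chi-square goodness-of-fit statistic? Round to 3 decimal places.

12.625

Under H₀ each category has probability 1/4, so each expected count is 64/4 = 16.
pink: (17 − 16)²/16 = 1/16 = 0.0625
yellow: (6 − 16)²/16 = 100/16 = 6.2500
red: (26 − 16)²/16 = 100/16 = 6.2500
magenta: (15 − 16)²/16 = 1/16 = 0.0625
Sum = 12.625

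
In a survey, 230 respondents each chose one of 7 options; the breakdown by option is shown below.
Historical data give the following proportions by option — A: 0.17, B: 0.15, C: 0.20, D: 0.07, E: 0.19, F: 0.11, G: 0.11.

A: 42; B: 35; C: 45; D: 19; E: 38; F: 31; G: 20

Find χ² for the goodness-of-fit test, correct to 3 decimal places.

3.904

Expected counts E_i = n·p_i: 230×0.17 = 39.1, 230×0.15 = 34.5, 230×0.20 = 46, 230×0.07 = 16.1, 230×0.19 = 43.7, 230×0.11 = 25.3, 230×0.11 = 25.3.
χ² = (42−39.1)²/39.1 + (35−34.5)²/34.5 + (45−46)²/46 + (19−16.1)²/16.1 + (38−43.7)²/43.7 + (31−25.3)²/25.3 + (20−25.3)²/25.3
   = 0.2151 + 0.0072 + 0.0217 + 0.5224 + 0.7435 + 1.2842 + 1.1103
Sum = 3.904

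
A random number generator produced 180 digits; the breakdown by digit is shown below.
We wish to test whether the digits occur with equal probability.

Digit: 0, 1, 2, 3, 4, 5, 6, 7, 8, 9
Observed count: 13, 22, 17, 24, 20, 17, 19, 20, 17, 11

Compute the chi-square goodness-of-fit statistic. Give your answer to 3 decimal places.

Under H₀ each category has probability 1/10, so each expected count is 180/10 = 18.
χ² = (13−18)²/18 + (22−18)²/18 + (17−18)²/18 + (24−18)²/18 + (20−18)²/18 + (17−18)²/18 + (19−18)²/18 + (20−18)²/18 + (17−18)²/18 + (11−18)²/18
   = 1.3889 + 0.8889 + 0.0556 + 2.0000 + 0.2222 + 0.0556 + 0.0556 + 0.2222 + 0.0556 + 2.7222
Sum = 7.667

7.667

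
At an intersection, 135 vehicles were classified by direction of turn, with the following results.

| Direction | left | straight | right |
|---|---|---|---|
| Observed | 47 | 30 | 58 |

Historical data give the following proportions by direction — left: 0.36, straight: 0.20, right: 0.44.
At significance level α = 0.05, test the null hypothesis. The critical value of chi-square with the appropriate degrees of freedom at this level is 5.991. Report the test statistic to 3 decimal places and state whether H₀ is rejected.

0.419; do not reject

Expected counts E_i = n·p_i: 135×0.36 = 48.6, 135×0.20 = 27, 135×0.44 = 59.4.
left: (47 − 48.6)²/48.6 = 2.56/48.6 = 0.0527
straight: (30 − 27)²/27 = 9/27 = 0.3333
right: (58 − 59.4)²/59.4 = 1.96/59.4 = 0.0330
Sum = 0.419
df = 2. Since 0.419 < 5.991, we do not reject H₀.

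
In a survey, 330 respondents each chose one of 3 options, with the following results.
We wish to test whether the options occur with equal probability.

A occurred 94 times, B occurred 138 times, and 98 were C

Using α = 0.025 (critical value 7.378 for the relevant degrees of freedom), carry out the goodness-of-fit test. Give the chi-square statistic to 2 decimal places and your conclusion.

Expected count for each of the 3 categories: 330/3 = 110.
A: (94 − 110)²/110 = 256/110 = 2.327
B: (138 − 110)²/110 = 784/110 = 7.127
C: (98 − 110)²/110 = 144/110 = 1.309
Sum = 10.76
df = 2. Since 10.76 > 7.378, we reject H₀.

10.76; reject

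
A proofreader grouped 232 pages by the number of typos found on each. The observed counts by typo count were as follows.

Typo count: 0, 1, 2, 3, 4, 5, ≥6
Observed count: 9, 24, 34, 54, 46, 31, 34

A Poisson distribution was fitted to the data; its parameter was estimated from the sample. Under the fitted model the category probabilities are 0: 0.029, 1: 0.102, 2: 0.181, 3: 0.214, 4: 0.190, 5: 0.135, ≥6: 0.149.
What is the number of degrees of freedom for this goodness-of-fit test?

5

There are k = 7 categories and 1 parameter estimated from the data, so df = 7 − 1 − 1 = 5.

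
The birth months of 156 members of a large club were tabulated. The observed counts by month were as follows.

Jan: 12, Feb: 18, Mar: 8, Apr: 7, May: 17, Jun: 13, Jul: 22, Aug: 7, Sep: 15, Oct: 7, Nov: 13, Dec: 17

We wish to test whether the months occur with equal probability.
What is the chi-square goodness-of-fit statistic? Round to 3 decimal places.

Under H₀ each category has probability 1/12, so each expected count is 156/12 = 13.
Jan: (12 − 13)²/13 = 1/13 = 0.0769
Feb: (18 − 13)²/13 = 25/13 = 1.9231
Mar: (8 − 13)²/13 = 25/13 = 1.9231
Apr: (7 − 13)²/13 = 36/13 = 2.7692
May: (17 − 13)²/13 = 16/13 = 1.2308
Jun: (13 − 13)²/13 = 0/13 = 0.0000
Jul: (22 − 13)²/13 = 81/13 = 6.2308
Aug: (7 − 13)²/13 = 36/13 = 2.7692
Sep: (15 − 13)²/13 = 4/13 = 0.3077
Oct: (7 − 13)²/13 = 36/13 = 2.7692
Nov: (13 − 13)²/13 = 0/13 = 0.0000
Dec: (17 − 13)²/13 = 16/13 = 1.2308
Sum = 21.231

21.231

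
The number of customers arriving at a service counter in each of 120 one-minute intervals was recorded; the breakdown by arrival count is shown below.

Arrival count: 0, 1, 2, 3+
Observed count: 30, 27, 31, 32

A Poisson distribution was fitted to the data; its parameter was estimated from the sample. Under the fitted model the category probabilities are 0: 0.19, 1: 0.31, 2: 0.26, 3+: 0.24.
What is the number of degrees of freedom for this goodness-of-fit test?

There are k = 4 categories and 1 parameter estimated from the data, so df = 4 − 1 − 1 = 2.

2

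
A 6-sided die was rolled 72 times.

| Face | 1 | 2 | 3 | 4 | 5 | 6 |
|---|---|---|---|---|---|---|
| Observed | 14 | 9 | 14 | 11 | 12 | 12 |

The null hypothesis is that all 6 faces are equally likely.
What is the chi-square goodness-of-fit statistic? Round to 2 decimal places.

1.50

Under H₀ each category has probability 1/6, so each expected count is 72/6 = 12.
cat         O        E   (O−E)²/E
1          14       12      0.333
2           9       12      0.750
3          14       12      0.333
4          11       12      0.083
5          12       12      0.000
6          12       12      0.000
Sum = 1.50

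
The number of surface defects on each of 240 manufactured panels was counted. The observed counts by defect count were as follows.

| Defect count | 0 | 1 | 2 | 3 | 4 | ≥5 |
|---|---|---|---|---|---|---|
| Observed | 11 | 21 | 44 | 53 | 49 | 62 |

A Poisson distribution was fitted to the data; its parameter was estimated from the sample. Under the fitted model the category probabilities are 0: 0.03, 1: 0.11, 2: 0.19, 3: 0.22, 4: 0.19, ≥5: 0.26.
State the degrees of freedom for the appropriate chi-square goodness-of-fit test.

4

There are k = 6 categories and 1 parameter estimated from the data, so df = 6 − 1 − 1 = 4.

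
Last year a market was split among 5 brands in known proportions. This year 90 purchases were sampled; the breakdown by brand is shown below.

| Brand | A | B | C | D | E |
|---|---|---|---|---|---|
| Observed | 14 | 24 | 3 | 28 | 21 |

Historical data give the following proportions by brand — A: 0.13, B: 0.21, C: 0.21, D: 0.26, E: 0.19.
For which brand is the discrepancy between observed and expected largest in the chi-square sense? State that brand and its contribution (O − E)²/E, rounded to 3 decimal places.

Expected counts E_i = n·p_i: 90×0.13 = 11.7, 90×0.21 = 18.9, 90×0.21 = 18.9, 90×0.26 = 23.4, 90×0.19 = 17.1.
A: (14 − 11.7)²/11.7 = 5.29/11.7 = 0.4521
B: (24 − 18.9)²/18.9 = 26.01/18.9 = 1.3762
C: (3 − 18.9)²/18.9 = 252.81/18.9 = 13.3762
D: (28 − 23.4)²/23.4 = 21.16/23.4 = 0.9043
E: (21 − 17.1)²/17.1 = 15.21/17.1 = 0.8895
The largest term is for C: 13.376.

C, 13.376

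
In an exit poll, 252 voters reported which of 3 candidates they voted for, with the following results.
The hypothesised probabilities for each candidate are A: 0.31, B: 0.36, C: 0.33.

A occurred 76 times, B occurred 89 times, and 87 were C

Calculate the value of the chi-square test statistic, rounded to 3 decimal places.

0.267

Expected counts E_i = n·p_i: 252×0.31 = 78.12, 252×0.36 = 90.72, 252×0.33 = 83.16.
χ² = (76−78.12)²/78.12 + (89−90.72)²/90.72 + (87−83.16)²/83.16
   = 0.0575 + 0.0326 + 0.1773
Sum = 0.267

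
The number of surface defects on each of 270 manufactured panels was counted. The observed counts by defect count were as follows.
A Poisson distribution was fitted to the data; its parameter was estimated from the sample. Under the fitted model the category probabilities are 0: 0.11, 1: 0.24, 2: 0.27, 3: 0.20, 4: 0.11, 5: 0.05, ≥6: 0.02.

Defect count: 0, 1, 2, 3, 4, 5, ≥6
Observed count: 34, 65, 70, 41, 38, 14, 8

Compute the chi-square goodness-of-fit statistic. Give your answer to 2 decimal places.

7.46

Expected counts E_i = n·p_i: 270×0.11 = 29.7, 270×0.24 = 64.8, 270×0.27 = 72.9, 270×0.20 = 54, 270×0.11 = 29.7, 270×0.05 = 13.5, 270×0.02 = 5.4.
χ² = (34−29.7)²/29.7 + (65−64.8)²/64.8 + (70−72.9)²/72.9 + (41−54)²/54 + (38−29.7)²/29.7 + (14−13.5)²/13.5 + (8−5.4)²/5.4
   = 0.623 + 0.001 + 0.115 + 3.130 + 2.320 + 0.019 + 1.252
Sum = 7.46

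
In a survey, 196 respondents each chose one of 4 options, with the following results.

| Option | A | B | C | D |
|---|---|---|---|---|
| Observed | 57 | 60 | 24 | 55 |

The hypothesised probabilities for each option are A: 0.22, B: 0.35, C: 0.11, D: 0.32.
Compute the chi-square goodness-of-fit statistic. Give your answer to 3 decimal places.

6.772

Expected counts E_i = n·p_i: 196×0.22 = 43.12, 196×0.35 = 68.6, 196×0.11 = 21.56, 196×0.32 = 62.72.
A: (57 − 43.12)²/43.12 = 192.6544/43.12 = 4.4679
B: (60 − 68.6)²/68.6 = 73.96/68.6 = 1.0781
C: (24 − 21.56)²/21.56 = 5.9536/21.56 = 0.2761
D: (55 − 62.72)²/62.72 = 59.5984/62.72 = 0.9502
Sum = 6.772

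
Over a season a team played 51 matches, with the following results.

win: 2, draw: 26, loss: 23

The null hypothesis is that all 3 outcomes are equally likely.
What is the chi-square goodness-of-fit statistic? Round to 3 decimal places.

20.118

Expected count for each of the 3 categories: 51/3 = 17.
cat         O        E   (O−E)²/E
win         2       17    13.2353
draw       26       17     4.7647
loss       23       17     2.1176
Sum = 20.118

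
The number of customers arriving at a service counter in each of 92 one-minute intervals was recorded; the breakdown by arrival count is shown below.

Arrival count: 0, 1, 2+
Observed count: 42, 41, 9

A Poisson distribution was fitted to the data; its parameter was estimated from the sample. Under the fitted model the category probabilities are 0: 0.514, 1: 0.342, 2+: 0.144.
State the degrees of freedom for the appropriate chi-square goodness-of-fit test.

There are k = 3 categories and 1 parameter estimated from the data, so df = 3 − 1 − 1 = 1.

1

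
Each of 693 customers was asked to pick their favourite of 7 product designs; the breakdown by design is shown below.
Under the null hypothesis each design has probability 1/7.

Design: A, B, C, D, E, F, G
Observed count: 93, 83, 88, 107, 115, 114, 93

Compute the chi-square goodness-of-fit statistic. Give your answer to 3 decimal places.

Under H₀ each category has probability 1/7, so each expected count is 693/7 = 99.
χ² = (93−99)²/99 + (83−99)²/99 + (88−99)²/99 + (107−99)²/99 + (115−99)²/99 + (114−99)²/99 + (93−99)²/99
   = 0.3636 + 2.5859 + 1.2222 + 0.6465 + 2.5859 + 2.2727 + 0.3636
Sum = 10.040

10.040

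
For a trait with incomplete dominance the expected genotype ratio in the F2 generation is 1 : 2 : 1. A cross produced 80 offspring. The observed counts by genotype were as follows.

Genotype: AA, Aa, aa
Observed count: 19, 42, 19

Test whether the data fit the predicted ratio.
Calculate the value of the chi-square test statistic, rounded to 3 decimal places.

0.200

Ratio total = 4. Expected counts: 80×1/4 = 20, 80×2/4 = 40, 80×1/4 = 20.
cat         O        E   (O−E)²/E
AA         19       20     0.0500
Aa         42       40     0.1000
aa         19       20     0.0500
Sum = 0.200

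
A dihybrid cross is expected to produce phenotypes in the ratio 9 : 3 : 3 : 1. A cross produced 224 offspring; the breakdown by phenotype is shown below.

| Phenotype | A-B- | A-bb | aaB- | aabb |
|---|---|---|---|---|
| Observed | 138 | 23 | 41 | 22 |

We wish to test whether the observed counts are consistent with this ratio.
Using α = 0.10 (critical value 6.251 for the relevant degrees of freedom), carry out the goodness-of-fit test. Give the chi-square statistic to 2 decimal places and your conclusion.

Ratio total = 16. Expected counts: 224×9/16 = 126, 224×3/16 = 42, 224×3/16 = 42, 224×1/16 = 14.
cat         O        E   (O−E)²/E
A-B-      138      126      1.143
A-bb       23       42      8.595
aaB-       41       42      0.024
aabb       22       14      4.571
Sum = 14.33
df = 3. Since 14.33 > 6.251, we reject H₀.

14.33; reject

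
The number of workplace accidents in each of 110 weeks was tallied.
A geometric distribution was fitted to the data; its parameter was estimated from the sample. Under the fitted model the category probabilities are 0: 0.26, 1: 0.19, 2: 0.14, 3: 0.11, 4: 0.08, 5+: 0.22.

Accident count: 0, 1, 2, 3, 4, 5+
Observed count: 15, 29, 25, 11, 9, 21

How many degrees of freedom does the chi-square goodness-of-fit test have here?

There are k = 6 categories and 1 parameter estimated from the data, so df = 6 − 1 − 1 = 4.

4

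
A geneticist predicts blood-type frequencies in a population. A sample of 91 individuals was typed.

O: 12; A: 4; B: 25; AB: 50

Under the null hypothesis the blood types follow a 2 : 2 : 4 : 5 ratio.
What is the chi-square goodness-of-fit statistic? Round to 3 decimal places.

14.179

Ratio total = 13. Expected counts: 91×2/13 = 14, 91×2/13 = 14, 91×4/13 = 28, 91×5/13 = 35.
O: (12 − 14)²/14 = 4/14 = 0.2857
A: (4 − 14)²/14 = 100/14 = 7.1429
B: (25 − 28)²/28 = 9/28 = 0.3214
AB: (50 − 35)²/35 = 225/35 = 6.4286
Sum = 14.179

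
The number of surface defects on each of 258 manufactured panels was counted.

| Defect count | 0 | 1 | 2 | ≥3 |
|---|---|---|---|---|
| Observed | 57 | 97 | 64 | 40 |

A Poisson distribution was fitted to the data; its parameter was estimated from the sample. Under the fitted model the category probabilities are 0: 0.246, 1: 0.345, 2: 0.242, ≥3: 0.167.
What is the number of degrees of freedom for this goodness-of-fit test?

There are k = 4 categories and 1 parameter estimated from the data, so df = 4 − 1 − 1 = 2.

2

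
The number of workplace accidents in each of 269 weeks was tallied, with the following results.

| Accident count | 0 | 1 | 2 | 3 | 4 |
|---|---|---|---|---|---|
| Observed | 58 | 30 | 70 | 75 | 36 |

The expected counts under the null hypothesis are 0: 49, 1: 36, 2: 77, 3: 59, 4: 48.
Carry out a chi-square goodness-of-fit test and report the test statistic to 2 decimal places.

cat         O        E   (O−E)²/E
0          58       49      1.653
1          30       36      1.000
2          70       77      0.636
3          75       59      4.339
4          36       48      3.000
Sum = 10.63

10.63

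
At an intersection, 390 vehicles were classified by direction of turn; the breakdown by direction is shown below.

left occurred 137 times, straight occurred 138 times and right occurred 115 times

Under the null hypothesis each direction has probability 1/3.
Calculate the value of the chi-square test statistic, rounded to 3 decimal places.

2.600

Expected count for each of the 3 categories: 390/3 = 130.
cat           O        E   (O−E)²/E
left        137      130     0.3769
straight    138      130     0.4923
right       115      130     1.7308
Sum = 2.600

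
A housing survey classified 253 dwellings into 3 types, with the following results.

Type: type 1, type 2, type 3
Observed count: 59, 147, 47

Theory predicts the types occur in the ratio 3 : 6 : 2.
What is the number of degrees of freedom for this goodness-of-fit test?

There are k = 3 categories and no parameters were estimated from the data, so df = 3 − 1 = 2.

2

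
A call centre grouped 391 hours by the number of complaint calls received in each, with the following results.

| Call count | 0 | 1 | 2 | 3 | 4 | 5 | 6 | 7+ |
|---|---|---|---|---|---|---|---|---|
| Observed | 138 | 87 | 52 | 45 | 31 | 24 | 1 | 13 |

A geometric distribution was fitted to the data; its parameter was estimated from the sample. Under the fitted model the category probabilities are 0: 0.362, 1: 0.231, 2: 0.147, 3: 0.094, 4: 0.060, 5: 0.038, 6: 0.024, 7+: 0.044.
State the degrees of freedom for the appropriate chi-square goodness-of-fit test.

There are k = 8 categories and 1 parameter estimated from the data, so df = 8 − 1 − 1 = 6.

6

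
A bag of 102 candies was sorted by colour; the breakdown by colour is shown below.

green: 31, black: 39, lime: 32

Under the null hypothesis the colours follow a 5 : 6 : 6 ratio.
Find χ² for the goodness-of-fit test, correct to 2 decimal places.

0.73

Ratio total = 17. Expected counts: 102×5/17 = 30, 102×6/17 = 36, 102×6/17 = 36.
χ² = (31−30)²/30 + (39−36)²/36 + (32−36)²/36
   = 0.033 + 0.250 + 0.444
Sum = 0.73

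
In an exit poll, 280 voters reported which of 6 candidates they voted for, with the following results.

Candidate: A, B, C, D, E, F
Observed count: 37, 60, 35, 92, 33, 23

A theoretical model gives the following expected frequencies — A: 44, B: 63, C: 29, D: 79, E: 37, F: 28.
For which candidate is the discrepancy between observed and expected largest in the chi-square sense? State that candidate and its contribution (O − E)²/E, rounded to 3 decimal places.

D, 2.139

A: (37 − 44)²/44 = 49/44 = 1.1136
B: (60 − 63)²/63 = 9/63 = 0.1429
C: (35 − 29)²/29 = 36/29 = 1.2414
D: (92 − 79)²/79 = 169/79 = 2.1392
E: (33 − 37)²/37 = 16/37 = 0.4324
F: (23 − 28)²/28 = 25/28 = 0.8929
The largest term is for D: 2.139.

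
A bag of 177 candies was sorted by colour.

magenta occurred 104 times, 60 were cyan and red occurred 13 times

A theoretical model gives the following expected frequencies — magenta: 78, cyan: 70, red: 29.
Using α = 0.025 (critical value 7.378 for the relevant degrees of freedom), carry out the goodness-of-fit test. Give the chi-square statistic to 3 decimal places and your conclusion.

18.923; reject

magenta: (104 − 78)²/78 = 676/78 = 8.6667
cyan: (60 − 70)²/70 = 100/70 = 1.4286
red: (13 − 29)²/29 = 256/29 = 8.8276
Sum = 18.923
df = 2. Since 18.923 > 7.378, we reject H₀.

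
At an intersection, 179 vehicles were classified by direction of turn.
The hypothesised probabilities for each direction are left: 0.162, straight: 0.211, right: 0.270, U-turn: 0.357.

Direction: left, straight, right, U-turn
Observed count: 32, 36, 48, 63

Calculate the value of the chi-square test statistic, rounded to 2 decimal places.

0.41

Expected counts E_i = n·p_i: 179×0.162 = 28.998, 179×0.211 = 37.769, 179×0.270 = 48.33, 179×0.357 = 63.903.
left: (32 − 28.998)²/28.998 = 9.012004/28.998 = 0.311
straight: (36 − 37.769)²/37.769 = 3.129361/37.769 = 0.083
right: (48 − 48.33)²/48.33 = 0.1089/48.33 = 0.002
U-turn: (63 − 63.903)²/63.903 = 0.815409/63.903 = 0.013
Sum = 0.41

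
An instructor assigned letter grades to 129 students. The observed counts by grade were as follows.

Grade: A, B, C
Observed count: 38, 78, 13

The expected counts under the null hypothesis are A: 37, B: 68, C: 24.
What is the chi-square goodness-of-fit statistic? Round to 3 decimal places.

6.539

A: (38 − 37)²/37 = 1/37 = 0.0270
B: (78 − 68)²/68 = 100/68 = 1.4706
C: (13 − 24)²/24 = 121/24 = 5.0417
Sum = 6.539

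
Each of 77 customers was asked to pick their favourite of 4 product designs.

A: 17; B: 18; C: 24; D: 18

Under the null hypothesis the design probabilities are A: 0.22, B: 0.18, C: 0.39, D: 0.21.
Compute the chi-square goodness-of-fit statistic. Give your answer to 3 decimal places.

2.655

Expected counts E_i = n·p_i: 77×0.22 = 16.94, 77×0.18 = 13.86, 77×0.39 = 30.03, 77×0.21 = 16.17.
cat         O        E   (O−E)²/E
A          17    16.94     0.0002
B          18    13.86     1.2366
C          24    30.03     1.2108
D          18    16.17     0.2071
Sum = 2.655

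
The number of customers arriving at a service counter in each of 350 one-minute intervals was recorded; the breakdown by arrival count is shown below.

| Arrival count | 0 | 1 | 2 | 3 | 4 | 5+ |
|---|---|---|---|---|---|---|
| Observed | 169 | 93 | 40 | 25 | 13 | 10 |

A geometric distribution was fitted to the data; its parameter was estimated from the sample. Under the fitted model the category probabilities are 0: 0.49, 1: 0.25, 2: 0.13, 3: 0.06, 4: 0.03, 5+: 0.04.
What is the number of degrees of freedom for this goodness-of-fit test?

4

There are k = 6 categories and 1 parameter estimated from the data, so df = 6 − 1 − 1 = 4.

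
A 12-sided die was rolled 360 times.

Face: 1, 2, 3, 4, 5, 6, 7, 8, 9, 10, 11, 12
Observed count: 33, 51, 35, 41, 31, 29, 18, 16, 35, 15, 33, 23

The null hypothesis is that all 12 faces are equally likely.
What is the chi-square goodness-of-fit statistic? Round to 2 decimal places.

Under H₀ each category has probability 1/12, so each expected count is 360/12 = 30.
cat         O        E   (O−E)²/E
1          33       30      0.300
2          51       30     14.700
3          35       30      0.833
4          41       30      4.033
5          31       30      0.033
6          29       30      0.033
7          18       30      4.800
8          16       30      6.533
9          35       30      0.833
10         15       30      7.500
11         33       30      0.300
12         23       30      1.633
Sum = 41.53

41.53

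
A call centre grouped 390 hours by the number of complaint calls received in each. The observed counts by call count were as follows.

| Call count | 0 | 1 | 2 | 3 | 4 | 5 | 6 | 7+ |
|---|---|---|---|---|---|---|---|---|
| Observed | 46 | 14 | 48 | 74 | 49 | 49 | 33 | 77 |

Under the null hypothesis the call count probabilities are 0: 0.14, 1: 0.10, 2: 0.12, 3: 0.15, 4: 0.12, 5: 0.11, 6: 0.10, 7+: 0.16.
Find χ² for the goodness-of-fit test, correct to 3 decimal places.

26.828

Expected counts E_i = n·p_i: 390×0.14 = 54.6, 390×0.10 = 39, 390×0.12 = 46.8, 390×0.15 = 58.5, 390×0.12 = 46.8, 390×0.11 = 42.9, 390×0.10 = 39, 390×0.16 = 62.4.
0: (46 − 54.6)²/54.6 = 73.96/54.6 = 1.3546
1: (14 − 39)²/39 = 625/39 = 16.0256
2: (48 − 46.8)²/46.8 = 1.44/46.8 = 0.0308
3: (74 − 58.5)²/58.5 = 240.25/58.5 = 4.1068
4: (49 − 46.8)²/46.8 = 4.84/46.8 = 0.1034
5: (49 − 42.9)²/42.9 = 37.21/42.9 = 0.8674
6: (33 − 39)²/39 = 36/39 = 0.9231
7+: (77 − 62.4)²/62.4 = 213.16/62.4 = 3.4160
Sum = 26.828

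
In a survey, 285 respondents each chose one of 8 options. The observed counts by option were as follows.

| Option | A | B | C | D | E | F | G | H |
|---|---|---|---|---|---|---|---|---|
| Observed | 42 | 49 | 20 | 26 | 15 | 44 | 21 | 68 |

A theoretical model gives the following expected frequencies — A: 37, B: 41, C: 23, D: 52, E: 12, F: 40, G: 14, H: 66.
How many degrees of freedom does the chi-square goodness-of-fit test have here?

7

There are k = 8 categories and no parameters were estimated from the data, so df = 8 − 1 = 7.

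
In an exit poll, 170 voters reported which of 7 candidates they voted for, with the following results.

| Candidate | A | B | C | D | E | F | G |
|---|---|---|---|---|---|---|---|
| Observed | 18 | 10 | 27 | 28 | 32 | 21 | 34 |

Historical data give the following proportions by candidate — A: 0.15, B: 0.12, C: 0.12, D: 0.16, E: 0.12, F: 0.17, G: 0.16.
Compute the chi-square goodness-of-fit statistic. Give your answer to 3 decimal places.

Expected counts E_i = n·p_i: 170×0.15 = 25.5, 170×0.12 = 20.4, 170×0.12 = 20.4, 170×0.16 = 27.2, 170×0.12 = 20.4, 170×0.17 = 28.9, 170×0.16 = 27.2.
χ² = (18−25.5)²/25.5 + (10−20.4)²/20.4 + (27−20.4)²/20.4 + (28−27.2)²/27.2 + (32−20.4)²/20.4 + (21−28.9)²/28.9 + (34−27.2)²/27.2
   = 2.2059 + 5.3020 + 2.1353 + 0.0235 + 6.5961 + 2.1595 + 1.7000
Sum = 20.122

20.122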